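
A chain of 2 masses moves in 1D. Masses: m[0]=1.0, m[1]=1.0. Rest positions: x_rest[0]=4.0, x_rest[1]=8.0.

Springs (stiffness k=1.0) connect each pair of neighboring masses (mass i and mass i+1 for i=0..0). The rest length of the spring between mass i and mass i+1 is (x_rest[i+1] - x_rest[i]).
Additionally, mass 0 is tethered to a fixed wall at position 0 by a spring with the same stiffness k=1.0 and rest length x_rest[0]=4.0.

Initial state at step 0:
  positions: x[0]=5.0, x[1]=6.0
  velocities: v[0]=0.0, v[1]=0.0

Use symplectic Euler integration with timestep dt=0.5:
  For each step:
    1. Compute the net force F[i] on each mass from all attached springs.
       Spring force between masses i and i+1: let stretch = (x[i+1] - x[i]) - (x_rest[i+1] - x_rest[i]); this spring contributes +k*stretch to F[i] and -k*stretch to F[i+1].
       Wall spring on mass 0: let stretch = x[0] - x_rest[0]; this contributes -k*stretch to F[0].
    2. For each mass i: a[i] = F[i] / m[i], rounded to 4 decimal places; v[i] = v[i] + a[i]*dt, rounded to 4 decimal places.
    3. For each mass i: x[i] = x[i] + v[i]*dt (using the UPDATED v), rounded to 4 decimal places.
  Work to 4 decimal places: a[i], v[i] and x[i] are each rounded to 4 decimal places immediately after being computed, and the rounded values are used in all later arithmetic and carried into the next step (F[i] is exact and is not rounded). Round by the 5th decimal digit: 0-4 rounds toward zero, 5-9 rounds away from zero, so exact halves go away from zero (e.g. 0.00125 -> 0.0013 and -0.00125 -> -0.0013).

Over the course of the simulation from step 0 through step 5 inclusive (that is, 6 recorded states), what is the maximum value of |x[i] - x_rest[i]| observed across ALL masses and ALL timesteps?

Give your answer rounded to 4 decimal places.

Step 0: x=[5.0000 6.0000] v=[0.0000 0.0000]
Step 1: x=[4.0000 6.7500] v=[-2.0000 1.5000]
Step 2: x=[2.6875 7.8125] v=[-2.6250 2.1250]
Step 3: x=[1.9844 8.5938] v=[-1.4063 1.5625]
Step 4: x=[2.4375 8.7227] v=[0.9062 0.2578]
Step 5: x=[3.8526 8.2803] v=[2.8301 -0.8848]
Max displacement = 2.0156

Answer: 2.0156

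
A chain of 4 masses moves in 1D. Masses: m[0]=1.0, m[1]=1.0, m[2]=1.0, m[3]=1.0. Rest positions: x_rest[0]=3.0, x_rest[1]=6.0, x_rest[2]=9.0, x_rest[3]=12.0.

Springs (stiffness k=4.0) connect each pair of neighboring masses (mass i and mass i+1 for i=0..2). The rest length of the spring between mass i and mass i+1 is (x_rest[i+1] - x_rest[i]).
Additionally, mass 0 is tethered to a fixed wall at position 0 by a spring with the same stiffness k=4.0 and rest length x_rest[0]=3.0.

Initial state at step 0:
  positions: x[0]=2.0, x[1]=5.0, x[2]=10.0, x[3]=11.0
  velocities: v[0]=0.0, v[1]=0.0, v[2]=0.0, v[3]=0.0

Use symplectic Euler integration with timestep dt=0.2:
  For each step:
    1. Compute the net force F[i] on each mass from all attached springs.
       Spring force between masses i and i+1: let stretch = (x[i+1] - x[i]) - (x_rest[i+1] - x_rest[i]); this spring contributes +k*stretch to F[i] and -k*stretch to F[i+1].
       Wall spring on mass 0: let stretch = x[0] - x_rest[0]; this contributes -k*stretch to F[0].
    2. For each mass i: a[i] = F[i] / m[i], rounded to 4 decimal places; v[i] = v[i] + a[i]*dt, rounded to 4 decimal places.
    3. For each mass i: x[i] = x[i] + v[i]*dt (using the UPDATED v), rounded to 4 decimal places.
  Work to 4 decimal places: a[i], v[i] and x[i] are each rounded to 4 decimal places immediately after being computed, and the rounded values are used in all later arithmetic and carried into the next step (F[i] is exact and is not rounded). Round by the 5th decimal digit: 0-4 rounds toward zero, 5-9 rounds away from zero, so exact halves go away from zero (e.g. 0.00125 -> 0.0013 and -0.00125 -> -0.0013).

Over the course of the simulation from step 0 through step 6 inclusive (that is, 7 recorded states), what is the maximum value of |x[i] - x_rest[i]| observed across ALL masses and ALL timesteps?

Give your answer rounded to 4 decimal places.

Step 0: x=[2.0000 5.0000 10.0000 11.0000] v=[0.0000 0.0000 0.0000 0.0000]
Step 1: x=[2.1600 5.3200 9.3600 11.3200] v=[0.8000 1.6000 -3.2000 1.6000]
Step 2: x=[2.4800 5.7808 8.3872 11.8064] v=[1.6000 2.3040 -4.8640 2.4320]
Step 3: x=[2.9313 6.1305 7.5444 12.2257] v=[2.2566 1.7485 -4.2138 2.0966]
Step 4: x=[3.4255 6.1946 7.2244 12.3760] v=[2.4709 0.3203 -1.5999 0.7516]
Step 5: x=[3.8147 5.9804 7.5639 12.1821] v=[1.9458 -1.0711 1.6975 -0.9697]
Step 6: x=[3.9400 5.6730 8.3890 11.7292] v=[0.6266 -1.5369 4.1253 -2.2643]
Max displacement = 1.7756

Answer: 1.7756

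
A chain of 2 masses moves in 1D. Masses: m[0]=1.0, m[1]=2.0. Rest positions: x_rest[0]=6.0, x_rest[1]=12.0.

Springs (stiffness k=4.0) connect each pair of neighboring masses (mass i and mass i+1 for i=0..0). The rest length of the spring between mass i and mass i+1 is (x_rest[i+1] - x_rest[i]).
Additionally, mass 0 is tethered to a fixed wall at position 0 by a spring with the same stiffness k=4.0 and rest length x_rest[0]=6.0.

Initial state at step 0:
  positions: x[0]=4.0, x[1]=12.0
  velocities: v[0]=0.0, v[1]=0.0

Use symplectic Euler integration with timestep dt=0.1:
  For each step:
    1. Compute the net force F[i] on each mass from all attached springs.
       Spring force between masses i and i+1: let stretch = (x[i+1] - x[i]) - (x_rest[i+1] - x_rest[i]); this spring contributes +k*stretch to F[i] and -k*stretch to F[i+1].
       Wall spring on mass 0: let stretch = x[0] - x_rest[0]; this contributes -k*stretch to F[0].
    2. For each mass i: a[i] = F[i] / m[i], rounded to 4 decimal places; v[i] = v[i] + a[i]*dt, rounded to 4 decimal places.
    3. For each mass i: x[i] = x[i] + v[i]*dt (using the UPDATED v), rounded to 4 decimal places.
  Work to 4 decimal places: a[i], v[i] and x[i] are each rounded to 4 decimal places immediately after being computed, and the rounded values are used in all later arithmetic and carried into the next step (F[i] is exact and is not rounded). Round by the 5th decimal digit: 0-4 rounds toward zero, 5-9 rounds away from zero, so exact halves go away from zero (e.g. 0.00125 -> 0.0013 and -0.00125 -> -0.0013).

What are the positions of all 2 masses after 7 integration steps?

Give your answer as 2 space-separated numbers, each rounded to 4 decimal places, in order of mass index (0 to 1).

Step 0: x=[4.0000 12.0000] v=[0.0000 0.0000]
Step 1: x=[4.1600 11.9600] v=[1.6000 -0.4000]
Step 2: x=[4.4656 11.8840] v=[3.0560 -0.7600]
Step 3: x=[4.8893 11.7796] v=[4.2371 -1.0437]
Step 4: x=[5.3931 11.6574] v=[5.0375 -1.2218]
Step 5: x=[5.9317 11.5299] v=[5.3860 -1.2747]
Step 6: x=[6.4570 11.4105] v=[5.2526 -1.1943]
Step 7: x=[6.9221 11.3120] v=[4.6512 -0.9850]

Answer: 6.9221 11.3120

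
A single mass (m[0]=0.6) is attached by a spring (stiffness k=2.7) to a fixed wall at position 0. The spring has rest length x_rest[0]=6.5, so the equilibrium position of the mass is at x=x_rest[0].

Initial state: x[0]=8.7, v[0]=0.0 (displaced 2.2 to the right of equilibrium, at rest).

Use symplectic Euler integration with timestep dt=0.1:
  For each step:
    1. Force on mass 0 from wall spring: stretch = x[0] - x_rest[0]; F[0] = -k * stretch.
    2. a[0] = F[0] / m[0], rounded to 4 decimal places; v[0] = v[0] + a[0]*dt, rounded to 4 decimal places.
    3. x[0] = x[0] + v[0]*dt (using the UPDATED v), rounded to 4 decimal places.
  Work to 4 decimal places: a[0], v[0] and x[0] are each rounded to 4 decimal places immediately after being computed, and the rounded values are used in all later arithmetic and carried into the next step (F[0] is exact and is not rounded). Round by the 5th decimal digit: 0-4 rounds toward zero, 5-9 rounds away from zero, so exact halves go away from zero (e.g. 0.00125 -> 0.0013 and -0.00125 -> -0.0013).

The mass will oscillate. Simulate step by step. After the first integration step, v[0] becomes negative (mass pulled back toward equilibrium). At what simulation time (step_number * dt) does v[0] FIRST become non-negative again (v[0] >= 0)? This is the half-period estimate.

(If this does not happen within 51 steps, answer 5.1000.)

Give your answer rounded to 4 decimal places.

Answer: 1.5000

Derivation:
Step 0: x=[8.7000] v=[0.0000]
Step 1: x=[8.6010] v=[-0.9900]
Step 2: x=[8.4075] v=[-1.9355]
Step 3: x=[8.1281] v=[-2.7939]
Step 4: x=[7.7754] v=[-3.5266]
Step 5: x=[7.3654] v=[-4.1005]
Step 6: x=[6.9164] v=[-4.4899]
Step 7: x=[6.4487] v=[-4.6773]
Step 8: x=[5.9833] v=[-4.6542]
Step 9: x=[5.5411] v=[-4.4217]
Step 10: x=[5.1421] v=[-3.9902]
Step 11: x=[4.8042] v=[-3.3791]
Step 12: x=[4.5426] v=[-2.6160]
Step 13: x=[4.3691] v=[-1.7352]
Step 14: x=[4.2915] v=[-0.7763]
Step 15: x=[4.3133] v=[0.2175]
First v>=0 after going negative at step 15, time=1.5000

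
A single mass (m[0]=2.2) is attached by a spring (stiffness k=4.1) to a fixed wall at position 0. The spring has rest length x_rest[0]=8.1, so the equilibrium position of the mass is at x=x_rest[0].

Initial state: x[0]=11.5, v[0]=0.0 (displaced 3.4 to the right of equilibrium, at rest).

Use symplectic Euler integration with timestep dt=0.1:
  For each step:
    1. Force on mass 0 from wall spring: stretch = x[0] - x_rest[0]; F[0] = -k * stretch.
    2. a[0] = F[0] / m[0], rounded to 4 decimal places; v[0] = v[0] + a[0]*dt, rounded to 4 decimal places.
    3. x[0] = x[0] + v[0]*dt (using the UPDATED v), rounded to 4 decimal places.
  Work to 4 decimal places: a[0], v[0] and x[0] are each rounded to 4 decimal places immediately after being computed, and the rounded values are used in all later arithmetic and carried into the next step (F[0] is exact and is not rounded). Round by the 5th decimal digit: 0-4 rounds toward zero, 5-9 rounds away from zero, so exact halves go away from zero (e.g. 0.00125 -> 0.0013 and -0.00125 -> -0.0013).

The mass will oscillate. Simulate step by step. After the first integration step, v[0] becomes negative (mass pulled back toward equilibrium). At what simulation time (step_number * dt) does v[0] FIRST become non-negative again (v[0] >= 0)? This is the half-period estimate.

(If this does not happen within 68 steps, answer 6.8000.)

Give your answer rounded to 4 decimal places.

Answer: 2.3000

Derivation:
Step 0: x=[11.5000] v=[0.0000]
Step 1: x=[11.4366] v=[-0.6336]
Step 2: x=[11.3111] v=[-1.2554]
Step 3: x=[11.1257] v=[-1.8538]
Step 4: x=[10.8839] v=[-2.4177]
Step 5: x=[10.5903] v=[-2.9365]
Step 6: x=[10.2502] v=[-3.4006]
Step 7: x=[9.8701] v=[-3.8013]
Step 8: x=[9.4570] v=[-4.1312]
Step 9: x=[9.0186] v=[-4.3841]
Step 10: x=[8.5631] v=[-4.5553]
Step 11: x=[8.0989] v=[-4.6416]
Step 12: x=[7.6348] v=[-4.6414]
Step 13: x=[7.1793] v=[-4.5547]
Step 14: x=[6.7410] v=[-4.3831]
Step 15: x=[6.3280] v=[-4.1298]
Step 16: x=[5.9480] v=[-3.7996]
Step 17: x=[5.6081] v=[-3.3986]
Step 18: x=[5.3147] v=[-2.9342]
Step 19: x=[5.0732] v=[-2.4151]
Step 20: x=[4.8881] v=[-1.8510]
Step 21: x=[4.7629] v=[-1.2524]
Step 22: x=[4.6999] v=[-0.6305]
Step 23: x=[4.7002] v=[0.0032]
First v>=0 after going negative at step 23, time=2.3000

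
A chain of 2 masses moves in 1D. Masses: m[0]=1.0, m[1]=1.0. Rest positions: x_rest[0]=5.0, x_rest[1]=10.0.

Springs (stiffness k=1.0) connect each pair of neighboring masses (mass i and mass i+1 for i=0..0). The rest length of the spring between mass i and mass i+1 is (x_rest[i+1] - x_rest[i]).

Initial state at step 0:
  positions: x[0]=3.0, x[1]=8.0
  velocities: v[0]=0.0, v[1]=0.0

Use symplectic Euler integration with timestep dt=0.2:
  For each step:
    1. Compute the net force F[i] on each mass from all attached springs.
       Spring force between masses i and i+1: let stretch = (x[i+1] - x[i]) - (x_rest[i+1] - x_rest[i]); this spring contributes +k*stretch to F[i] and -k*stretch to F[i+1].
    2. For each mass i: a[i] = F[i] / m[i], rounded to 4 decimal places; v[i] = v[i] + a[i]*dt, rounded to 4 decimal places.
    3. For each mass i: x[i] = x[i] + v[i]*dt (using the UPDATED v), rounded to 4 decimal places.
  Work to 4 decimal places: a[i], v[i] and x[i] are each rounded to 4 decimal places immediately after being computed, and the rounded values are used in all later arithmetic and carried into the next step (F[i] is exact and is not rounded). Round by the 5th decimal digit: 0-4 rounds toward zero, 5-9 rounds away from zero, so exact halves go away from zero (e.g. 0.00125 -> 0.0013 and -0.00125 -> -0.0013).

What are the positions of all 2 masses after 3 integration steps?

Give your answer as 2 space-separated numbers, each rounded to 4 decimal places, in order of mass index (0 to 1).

Answer: 3.0000 8.0000

Derivation:
Step 0: x=[3.0000 8.0000] v=[0.0000 0.0000]
Step 1: x=[3.0000 8.0000] v=[0.0000 0.0000]
Step 2: x=[3.0000 8.0000] v=[0.0000 0.0000]
Step 3: x=[3.0000 8.0000] v=[0.0000 0.0000]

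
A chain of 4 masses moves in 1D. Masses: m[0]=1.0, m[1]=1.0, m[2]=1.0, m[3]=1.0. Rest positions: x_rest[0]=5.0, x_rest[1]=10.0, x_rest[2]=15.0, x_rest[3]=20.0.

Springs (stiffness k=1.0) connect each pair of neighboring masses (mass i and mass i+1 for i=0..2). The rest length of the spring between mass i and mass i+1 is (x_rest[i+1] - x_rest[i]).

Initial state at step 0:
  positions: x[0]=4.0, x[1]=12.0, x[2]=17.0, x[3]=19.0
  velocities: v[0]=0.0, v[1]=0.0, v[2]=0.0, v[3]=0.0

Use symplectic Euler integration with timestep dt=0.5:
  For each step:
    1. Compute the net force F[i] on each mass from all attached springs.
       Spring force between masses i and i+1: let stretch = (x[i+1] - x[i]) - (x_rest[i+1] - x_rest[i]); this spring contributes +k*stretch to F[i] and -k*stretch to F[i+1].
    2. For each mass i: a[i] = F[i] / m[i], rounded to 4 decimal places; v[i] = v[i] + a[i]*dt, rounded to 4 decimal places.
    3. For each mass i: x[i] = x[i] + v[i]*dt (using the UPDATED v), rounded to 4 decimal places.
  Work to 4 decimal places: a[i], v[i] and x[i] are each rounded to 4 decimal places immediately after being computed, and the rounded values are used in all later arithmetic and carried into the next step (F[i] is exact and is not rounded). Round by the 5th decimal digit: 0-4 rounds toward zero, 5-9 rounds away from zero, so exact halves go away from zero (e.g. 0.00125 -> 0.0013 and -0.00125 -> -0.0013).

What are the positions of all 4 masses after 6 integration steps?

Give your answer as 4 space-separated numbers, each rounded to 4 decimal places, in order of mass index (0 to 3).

Step 0: x=[4.0000 12.0000 17.0000 19.0000] v=[0.0000 0.0000 0.0000 0.0000]
Step 1: x=[4.7500 11.2500 16.2500 19.7500] v=[1.5000 -1.5000 -1.5000 1.5000]
Step 2: x=[5.8750 10.1250 15.1250 20.8750] v=[2.2500 -2.2500 -2.2500 2.2500]
Step 3: x=[6.8125 9.1875 14.1875 21.8125] v=[1.8750 -1.8750 -1.8750 1.8750]
Step 4: x=[7.0938 8.9063 13.9063 22.0938] v=[0.5625 -0.5625 -0.5625 0.5625]
Step 5: x=[6.5782 9.4220 14.4220 21.5782] v=[-1.0313 1.0313 1.0313 -1.0313]
Step 6: x=[5.5235 10.4767 15.4767 20.5235] v=[-2.1094 2.1094 2.1094 -2.1094]

Answer: 5.5235 10.4767 15.4767 20.5235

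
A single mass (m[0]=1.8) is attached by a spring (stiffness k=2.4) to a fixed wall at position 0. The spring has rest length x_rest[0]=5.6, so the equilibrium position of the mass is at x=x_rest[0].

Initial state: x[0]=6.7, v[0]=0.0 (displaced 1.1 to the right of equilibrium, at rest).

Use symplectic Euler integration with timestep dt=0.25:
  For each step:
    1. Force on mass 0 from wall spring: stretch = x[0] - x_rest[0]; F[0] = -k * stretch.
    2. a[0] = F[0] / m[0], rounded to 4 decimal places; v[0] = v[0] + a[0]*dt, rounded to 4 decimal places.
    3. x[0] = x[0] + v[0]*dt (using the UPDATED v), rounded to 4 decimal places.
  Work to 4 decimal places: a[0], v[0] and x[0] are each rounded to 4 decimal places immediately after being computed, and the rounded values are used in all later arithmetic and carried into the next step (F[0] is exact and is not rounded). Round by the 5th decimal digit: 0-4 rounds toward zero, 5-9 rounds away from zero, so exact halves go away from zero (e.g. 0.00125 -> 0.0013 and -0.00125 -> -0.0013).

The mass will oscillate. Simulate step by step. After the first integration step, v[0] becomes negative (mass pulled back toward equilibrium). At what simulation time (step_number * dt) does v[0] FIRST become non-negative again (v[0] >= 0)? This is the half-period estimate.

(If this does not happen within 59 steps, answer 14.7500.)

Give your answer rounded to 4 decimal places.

Step 0: x=[6.7000] v=[0.0000]
Step 1: x=[6.6083] v=[-0.3667]
Step 2: x=[6.4326] v=[-0.7028]
Step 3: x=[6.1875] v=[-0.9803]
Step 4: x=[5.8935] v=[-1.1761]
Step 5: x=[5.5750] v=[-1.2739]
Step 6: x=[5.2586] v=[-1.2656]
Step 7: x=[4.9707] v=[-1.1518]
Step 8: x=[4.7352] v=[-0.9420]
Step 9: x=[4.5718] v=[-0.6537]
Step 10: x=[4.4941] v=[-0.3110]
Step 11: x=[4.5085] v=[0.0576]
First v>=0 after going negative at step 11, time=2.7500

Answer: 2.7500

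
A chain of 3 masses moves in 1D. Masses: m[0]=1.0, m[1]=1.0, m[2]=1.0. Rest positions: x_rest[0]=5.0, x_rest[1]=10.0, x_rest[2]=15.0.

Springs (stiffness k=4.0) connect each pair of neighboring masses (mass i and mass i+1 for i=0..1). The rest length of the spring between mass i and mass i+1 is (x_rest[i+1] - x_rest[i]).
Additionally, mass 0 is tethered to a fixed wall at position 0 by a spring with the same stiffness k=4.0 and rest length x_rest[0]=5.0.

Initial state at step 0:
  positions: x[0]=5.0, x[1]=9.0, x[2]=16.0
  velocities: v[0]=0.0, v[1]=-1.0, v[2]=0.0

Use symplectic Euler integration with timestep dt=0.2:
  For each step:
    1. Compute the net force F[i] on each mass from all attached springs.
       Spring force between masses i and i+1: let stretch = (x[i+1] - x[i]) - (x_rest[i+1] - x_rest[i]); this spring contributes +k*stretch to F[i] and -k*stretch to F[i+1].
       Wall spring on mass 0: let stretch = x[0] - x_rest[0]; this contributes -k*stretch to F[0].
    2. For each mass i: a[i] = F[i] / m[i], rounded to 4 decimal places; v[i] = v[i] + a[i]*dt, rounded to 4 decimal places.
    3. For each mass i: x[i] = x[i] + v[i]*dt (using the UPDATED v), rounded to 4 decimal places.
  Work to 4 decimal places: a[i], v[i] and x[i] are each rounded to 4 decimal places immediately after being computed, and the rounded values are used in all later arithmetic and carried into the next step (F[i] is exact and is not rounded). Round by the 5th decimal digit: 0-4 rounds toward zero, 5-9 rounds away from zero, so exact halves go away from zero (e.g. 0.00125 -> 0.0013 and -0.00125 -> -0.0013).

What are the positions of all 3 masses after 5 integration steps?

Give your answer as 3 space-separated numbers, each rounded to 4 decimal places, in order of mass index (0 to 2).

Answer: 4.9715 10.6038 13.9356

Derivation:
Step 0: x=[5.0000 9.0000 16.0000] v=[0.0000 -1.0000 0.0000]
Step 1: x=[4.8400 9.2800 15.6800] v=[-0.8000 1.4000 -1.6000]
Step 2: x=[4.6160 9.8736 15.1360] v=[-1.1200 2.9680 -2.7200]
Step 3: x=[4.4947 10.4680 14.5500] v=[-0.6067 2.9718 -2.9299]
Step 4: x=[4.6099 10.7598 14.1109] v=[0.5762 1.4588 -2.1955]
Step 5: x=[4.9715 10.6038 13.9356] v=[1.8082 -0.7802 -0.8764]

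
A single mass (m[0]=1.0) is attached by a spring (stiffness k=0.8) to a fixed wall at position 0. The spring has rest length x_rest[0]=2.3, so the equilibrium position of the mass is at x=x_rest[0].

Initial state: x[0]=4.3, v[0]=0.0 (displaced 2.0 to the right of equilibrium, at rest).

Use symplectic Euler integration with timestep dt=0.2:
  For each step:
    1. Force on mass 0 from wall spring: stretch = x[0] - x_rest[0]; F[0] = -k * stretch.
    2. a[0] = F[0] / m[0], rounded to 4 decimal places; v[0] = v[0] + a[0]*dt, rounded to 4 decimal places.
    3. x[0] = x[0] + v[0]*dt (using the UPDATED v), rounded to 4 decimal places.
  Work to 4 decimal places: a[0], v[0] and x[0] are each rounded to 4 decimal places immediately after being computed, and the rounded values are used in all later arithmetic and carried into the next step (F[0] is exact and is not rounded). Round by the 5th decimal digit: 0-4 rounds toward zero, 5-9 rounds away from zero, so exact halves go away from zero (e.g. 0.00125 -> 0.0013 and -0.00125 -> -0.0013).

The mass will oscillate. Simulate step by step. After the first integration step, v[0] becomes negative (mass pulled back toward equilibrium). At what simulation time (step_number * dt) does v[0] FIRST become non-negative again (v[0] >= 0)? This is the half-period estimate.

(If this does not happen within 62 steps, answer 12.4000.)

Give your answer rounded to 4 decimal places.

Answer: 3.6000

Derivation:
Step 0: x=[4.3000] v=[0.0000]
Step 1: x=[4.2360] v=[-0.3200]
Step 2: x=[4.1100] v=[-0.6298]
Step 3: x=[3.9261] v=[-0.9194]
Step 4: x=[3.6902] v=[-1.1796]
Step 5: x=[3.4098] v=[-1.4020]
Step 6: x=[3.0939] v=[-1.5796]
Step 7: x=[2.7526] v=[-1.7066]
Step 8: x=[2.3968] v=[-1.7790]
Step 9: x=[2.0379] v=[-1.7945]
Step 10: x=[1.6874] v=[-1.7526]
Step 11: x=[1.3565] v=[-1.6546]
Step 12: x=[1.0558] v=[-1.5036]
Step 13: x=[0.7949] v=[-1.3045]
Step 14: x=[0.5822] v=[-1.0637]
Step 15: x=[0.4244] v=[-0.7889]
Step 16: x=[0.3266] v=[-0.4888]
Step 17: x=[0.2920] v=[-0.1731]
Step 18: x=[0.3216] v=[0.1482]
First v>=0 after going negative at step 18, time=3.6000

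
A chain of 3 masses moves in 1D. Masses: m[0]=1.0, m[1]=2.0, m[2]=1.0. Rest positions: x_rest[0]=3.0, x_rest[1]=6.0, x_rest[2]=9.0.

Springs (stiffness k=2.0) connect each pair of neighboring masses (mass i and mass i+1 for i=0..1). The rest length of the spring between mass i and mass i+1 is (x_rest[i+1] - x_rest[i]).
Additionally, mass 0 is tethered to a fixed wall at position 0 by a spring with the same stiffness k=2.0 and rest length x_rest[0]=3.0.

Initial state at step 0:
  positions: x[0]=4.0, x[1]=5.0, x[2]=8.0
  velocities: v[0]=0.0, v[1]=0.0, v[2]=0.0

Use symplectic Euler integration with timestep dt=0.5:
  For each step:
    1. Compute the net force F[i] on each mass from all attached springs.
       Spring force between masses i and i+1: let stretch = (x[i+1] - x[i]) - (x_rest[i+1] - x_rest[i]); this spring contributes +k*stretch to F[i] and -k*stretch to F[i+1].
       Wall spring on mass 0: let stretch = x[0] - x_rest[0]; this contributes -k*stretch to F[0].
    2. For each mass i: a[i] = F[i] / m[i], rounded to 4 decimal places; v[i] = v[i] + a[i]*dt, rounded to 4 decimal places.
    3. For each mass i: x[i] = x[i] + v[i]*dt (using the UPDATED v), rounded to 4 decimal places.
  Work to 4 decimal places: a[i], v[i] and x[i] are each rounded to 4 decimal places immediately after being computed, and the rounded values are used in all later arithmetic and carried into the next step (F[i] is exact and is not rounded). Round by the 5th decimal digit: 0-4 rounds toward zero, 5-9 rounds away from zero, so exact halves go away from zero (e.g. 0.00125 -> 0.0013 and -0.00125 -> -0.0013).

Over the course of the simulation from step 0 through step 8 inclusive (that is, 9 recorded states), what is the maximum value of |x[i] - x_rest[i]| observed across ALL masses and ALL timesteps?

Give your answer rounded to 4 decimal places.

Step 0: x=[4.0000 5.0000 8.0000] v=[0.0000 0.0000 0.0000]
Step 1: x=[2.5000 5.5000 8.0000] v=[-3.0000 1.0000 0.0000]
Step 2: x=[1.2500 5.8750 8.2500] v=[-2.5000 0.7500 0.5000]
Step 3: x=[1.6875 5.6875 8.8125] v=[0.8750 -0.3750 1.1250]
Step 4: x=[3.2813 5.2813 9.3125] v=[3.1875 -0.8125 1.0000]
Step 5: x=[4.2344 5.3829 9.2969] v=[1.9062 0.2031 -0.0312]
Step 6: x=[3.6446 6.1759 8.8243] v=[-1.1797 1.5859 -0.9452]
Step 7: x=[2.4981 6.9982 8.5275] v=[-2.2930 1.6445 -0.5936]
Step 8: x=[2.3526 7.0778 8.9661] v=[-0.2910 0.1591 0.8771]
Max displacement = 1.7500

Answer: 1.7500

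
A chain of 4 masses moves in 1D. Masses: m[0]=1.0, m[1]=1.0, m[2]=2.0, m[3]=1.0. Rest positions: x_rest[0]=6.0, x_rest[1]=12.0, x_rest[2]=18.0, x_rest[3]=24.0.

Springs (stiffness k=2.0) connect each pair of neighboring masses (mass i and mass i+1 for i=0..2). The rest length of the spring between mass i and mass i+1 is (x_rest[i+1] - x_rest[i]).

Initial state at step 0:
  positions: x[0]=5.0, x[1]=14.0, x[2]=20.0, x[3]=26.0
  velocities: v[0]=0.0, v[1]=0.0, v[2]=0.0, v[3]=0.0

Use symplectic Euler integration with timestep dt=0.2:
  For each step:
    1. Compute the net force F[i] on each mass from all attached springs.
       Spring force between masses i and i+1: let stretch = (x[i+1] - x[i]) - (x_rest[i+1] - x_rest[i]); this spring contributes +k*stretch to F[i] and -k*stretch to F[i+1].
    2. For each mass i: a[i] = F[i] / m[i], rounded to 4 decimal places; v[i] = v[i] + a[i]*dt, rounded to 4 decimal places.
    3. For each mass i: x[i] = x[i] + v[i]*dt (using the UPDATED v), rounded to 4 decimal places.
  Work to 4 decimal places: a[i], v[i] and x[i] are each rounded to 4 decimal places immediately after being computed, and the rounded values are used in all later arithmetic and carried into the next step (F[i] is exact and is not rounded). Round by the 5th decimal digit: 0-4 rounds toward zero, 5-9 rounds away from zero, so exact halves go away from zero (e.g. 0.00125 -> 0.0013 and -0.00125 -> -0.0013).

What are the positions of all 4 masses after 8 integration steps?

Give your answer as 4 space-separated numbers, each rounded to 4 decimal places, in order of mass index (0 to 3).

Step 0: x=[5.0000 14.0000 20.0000 26.0000] v=[0.0000 0.0000 0.0000 0.0000]
Step 1: x=[5.2400 13.7600 20.0000 26.0000] v=[1.2000 -1.2000 0.0000 0.0000]
Step 2: x=[5.6816 13.3376 19.9904 26.0000] v=[2.2080 -2.1120 -0.0480 0.0000]
Step 3: x=[6.2557 12.8349 19.9551 25.9992] v=[2.8704 -2.5133 -0.1766 -0.0038]
Step 4: x=[6.8761 12.3755 19.8767 25.9949] v=[3.1021 -2.2969 -0.3918 -0.0214]
Step 5: x=[7.4565 12.0763 19.7430 25.9812] v=[2.9019 -1.4962 -0.6684 -0.0687]
Step 6: x=[7.9265 12.0208 19.5522 25.9484] v=[2.3498 -0.2774 -0.9541 -0.1640]
Step 7: x=[8.2440 12.2403 19.3160 25.8839] v=[1.5875 1.0974 -1.1811 -0.3225]
Step 8: x=[8.4012 12.7061 19.0595 25.7740] v=[0.7860 2.3292 -1.2827 -0.5497]

Answer: 8.4012 12.7061 19.0595 25.7740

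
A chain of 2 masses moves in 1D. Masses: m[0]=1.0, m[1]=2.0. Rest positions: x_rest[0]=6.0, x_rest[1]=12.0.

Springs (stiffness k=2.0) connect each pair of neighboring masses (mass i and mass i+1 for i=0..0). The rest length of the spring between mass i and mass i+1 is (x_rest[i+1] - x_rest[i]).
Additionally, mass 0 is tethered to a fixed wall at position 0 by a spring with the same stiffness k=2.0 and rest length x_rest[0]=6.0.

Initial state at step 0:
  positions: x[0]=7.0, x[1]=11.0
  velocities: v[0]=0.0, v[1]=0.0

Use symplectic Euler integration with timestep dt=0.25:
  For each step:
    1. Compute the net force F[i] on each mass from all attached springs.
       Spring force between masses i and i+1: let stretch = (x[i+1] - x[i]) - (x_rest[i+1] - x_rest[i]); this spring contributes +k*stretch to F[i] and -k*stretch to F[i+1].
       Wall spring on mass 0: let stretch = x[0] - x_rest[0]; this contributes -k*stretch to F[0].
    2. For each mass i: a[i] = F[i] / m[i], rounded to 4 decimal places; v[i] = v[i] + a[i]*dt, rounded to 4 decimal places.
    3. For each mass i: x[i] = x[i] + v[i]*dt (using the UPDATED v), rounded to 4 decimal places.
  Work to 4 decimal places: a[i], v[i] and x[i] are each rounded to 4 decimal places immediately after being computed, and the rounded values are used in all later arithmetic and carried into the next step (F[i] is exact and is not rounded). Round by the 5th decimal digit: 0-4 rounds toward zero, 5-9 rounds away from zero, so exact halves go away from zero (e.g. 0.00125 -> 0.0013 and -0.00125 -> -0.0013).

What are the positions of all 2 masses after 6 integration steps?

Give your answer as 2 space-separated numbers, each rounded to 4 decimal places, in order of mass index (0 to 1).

Answer: 4.5301 12.0710

Derivation:
Step 0: x=[7.0000 11.0000] v=[0.0000 0.0000]
Step 1: x=[6.6250 11.1250] v=[-1.5000 0.5000]
Step 2: x=[5.9844 11.3438] v=[-2.5625 0.8750]
Step 3: x=[5.2657 11.6026] v=[-2.8750 1.0352]
Step 4: x=[4.6809 11.8404] v=[-2.3394 0.9510]
Step 5: x=[4.4059 12.0057] v=[-1.1001 0.6611]
Step 6: x=[4.5301 12.0710] v=[0.4969 0.2612]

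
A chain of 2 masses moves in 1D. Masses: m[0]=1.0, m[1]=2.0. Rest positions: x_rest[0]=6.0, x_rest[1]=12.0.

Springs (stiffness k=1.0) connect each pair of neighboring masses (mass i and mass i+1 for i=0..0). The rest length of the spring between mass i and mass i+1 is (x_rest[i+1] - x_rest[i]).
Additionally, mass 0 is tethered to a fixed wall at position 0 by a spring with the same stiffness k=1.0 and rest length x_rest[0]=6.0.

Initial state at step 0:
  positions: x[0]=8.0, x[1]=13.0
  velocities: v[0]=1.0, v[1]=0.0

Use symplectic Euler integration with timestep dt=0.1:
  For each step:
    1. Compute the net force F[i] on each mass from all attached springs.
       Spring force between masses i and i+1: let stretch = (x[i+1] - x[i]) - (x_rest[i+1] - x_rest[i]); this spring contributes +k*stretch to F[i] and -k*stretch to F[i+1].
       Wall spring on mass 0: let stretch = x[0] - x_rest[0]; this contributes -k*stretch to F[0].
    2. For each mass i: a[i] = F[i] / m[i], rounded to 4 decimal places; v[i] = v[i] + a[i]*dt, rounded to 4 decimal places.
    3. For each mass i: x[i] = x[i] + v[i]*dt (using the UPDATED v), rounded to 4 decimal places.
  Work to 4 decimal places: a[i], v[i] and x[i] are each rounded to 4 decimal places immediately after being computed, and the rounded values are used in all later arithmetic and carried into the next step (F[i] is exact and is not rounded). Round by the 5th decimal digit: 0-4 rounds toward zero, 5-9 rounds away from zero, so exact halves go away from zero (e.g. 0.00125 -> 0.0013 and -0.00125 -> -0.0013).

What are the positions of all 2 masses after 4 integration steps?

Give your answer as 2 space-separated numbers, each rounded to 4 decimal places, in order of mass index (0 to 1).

Answer: 8.0899 13.0523

Derivation:
Step 0: x=[8.0000 13.0000] v=[1.0000 0.0000]
Step 1: x=[8.0700 13.0050] v=[0.7000 0.0500]
Step 2: x=[8.1087 13.0153] v=[0.3865 0.1033]
Step 3: x=[8.1153 13.0311] v=[0.0663 0.1580]
Step 4: x=[8.0899 13.0523] v=[-0.2537 0.2122]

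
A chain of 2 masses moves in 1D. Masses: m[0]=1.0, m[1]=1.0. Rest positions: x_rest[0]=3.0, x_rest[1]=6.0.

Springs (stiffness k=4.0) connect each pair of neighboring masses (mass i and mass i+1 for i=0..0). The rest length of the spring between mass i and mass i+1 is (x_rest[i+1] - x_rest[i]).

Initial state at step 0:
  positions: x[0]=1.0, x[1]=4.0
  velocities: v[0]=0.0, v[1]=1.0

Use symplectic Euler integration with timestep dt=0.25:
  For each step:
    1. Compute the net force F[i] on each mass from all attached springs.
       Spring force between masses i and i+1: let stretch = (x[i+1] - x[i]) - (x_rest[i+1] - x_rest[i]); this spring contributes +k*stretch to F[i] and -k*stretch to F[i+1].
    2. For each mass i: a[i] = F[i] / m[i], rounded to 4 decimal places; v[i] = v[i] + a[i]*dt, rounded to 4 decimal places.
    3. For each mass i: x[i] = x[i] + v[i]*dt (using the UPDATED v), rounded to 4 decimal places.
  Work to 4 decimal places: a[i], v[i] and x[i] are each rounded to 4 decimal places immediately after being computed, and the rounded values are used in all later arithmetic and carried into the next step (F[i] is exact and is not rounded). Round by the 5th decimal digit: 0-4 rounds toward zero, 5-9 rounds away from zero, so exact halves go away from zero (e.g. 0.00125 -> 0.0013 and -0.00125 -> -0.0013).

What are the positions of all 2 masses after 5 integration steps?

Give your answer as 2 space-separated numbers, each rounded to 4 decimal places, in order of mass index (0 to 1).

Step 0: x=[1.0000 4.0000] v=[0.0000 1.0000]
Step 1: x=[1.0000 4.2500] v=[0.0000 1.0000]
Step 2: x=[1.0625 4.4375] v=[0.2500 0.7500]
Step 3: x=[1.2188 4.5313] v=[0.6250 0.3750]
Step 4: x=[1.4532 4.5469] v=[0.9375 0.0625]
Step 5: x=[1.7110 4.5391] v=[1.0312 -0.0312]

Answer: 1.7110 4.5391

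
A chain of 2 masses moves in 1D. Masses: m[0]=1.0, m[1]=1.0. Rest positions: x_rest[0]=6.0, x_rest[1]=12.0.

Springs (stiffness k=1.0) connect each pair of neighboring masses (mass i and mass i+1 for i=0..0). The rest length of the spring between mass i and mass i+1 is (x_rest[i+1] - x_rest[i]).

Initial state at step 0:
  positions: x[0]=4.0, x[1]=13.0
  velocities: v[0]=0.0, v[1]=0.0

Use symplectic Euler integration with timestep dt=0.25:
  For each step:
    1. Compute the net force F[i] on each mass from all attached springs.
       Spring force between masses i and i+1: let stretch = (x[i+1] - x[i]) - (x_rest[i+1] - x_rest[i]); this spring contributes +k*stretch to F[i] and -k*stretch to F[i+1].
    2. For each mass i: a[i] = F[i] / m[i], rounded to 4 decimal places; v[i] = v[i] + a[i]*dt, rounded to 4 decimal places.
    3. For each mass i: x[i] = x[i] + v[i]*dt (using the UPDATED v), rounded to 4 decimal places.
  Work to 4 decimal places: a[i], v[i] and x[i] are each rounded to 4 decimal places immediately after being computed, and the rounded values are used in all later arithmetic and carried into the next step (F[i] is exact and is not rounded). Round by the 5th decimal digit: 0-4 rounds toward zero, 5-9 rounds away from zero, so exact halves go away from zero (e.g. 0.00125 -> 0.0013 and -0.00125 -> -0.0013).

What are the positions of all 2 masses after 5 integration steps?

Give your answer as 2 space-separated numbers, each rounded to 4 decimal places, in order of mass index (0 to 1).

Answer: 6.0711 10.9290

Derivation:
Step 0: x=[4.0000 13.0000] v=[0.0000 0.0000]
Step 1: x=[4.1875 12.8125] v=[0.7500 -0.7500]
Step 2: x=[4.5391 12.4609] v=[1.4063 -1.4063]
Step 3: x=[5.0108 11.9892] v=[1.8868 -1.8868]
Step 4: x=[5.5437 11.4564] v=[2.1314 -2.1314]
Step 5: x=[6.0711 10.9290] v=[2.1096 -2.1096]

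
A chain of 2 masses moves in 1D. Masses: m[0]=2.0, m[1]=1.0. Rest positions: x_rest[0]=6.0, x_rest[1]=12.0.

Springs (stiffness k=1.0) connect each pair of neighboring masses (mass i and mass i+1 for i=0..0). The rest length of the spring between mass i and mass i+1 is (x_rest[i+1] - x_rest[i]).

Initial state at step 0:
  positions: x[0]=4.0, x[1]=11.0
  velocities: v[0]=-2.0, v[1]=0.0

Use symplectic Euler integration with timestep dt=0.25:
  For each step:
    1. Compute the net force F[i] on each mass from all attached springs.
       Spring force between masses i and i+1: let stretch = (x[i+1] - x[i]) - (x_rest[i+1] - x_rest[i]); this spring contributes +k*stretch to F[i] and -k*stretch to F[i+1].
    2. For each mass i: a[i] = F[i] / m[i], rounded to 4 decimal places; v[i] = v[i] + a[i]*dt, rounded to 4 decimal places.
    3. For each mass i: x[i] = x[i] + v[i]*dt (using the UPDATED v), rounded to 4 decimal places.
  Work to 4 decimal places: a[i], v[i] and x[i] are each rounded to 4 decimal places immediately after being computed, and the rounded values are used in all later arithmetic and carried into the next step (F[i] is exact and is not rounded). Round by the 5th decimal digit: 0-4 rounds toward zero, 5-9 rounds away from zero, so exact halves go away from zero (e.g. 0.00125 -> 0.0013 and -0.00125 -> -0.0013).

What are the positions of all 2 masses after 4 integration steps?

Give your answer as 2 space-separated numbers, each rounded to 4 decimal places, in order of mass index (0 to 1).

Answer: 2.4181 10.1639

Derivation:
Step 0: x=[4.0000 11.0000] v=[-2.0000 0.0000]
Step 1: x=[3.5313 10.9375] v=[-1.8750 -0.2500]
Step 2: x=[3.1065 10.7871] v=[-1.6992 -0.6016]
Step 3: x=[2.7342 10.5317] v=[-1.4891 -1.0218]
Step 4: x=[2.4181 10.1639] v=[-1.2644 -1.4712]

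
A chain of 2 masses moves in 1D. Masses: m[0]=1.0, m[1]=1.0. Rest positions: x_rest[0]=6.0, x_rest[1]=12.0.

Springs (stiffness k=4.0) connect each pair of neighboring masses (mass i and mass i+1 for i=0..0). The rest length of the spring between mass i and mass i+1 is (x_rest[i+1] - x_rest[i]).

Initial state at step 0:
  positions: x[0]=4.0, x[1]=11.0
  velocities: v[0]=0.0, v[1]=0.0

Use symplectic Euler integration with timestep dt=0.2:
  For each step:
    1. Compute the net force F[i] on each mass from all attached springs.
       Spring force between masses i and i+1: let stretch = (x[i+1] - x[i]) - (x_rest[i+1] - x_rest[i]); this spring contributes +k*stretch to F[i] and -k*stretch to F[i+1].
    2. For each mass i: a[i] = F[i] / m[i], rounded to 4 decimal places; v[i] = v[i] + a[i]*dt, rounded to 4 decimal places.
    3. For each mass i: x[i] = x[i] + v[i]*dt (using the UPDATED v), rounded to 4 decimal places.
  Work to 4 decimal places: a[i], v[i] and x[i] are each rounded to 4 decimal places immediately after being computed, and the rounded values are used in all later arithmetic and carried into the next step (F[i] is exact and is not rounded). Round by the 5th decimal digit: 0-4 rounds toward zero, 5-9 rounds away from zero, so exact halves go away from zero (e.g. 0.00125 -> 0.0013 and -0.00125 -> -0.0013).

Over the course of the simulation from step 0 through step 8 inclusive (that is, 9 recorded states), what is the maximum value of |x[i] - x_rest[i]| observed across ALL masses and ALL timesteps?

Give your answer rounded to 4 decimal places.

Answer: 2.0213

Derivation:
Step 0: x=[4.0000 11.0000] v=[0.0000 0.0000]
Step 1: x=[4.1600 10.8400] v=[0.8000 -0.8000]
Step 2: x=[4.4288 10.5712] v=[1.3440 -1.3440]
Step 3: x=[4.7204 10.2796] v=[1.4579 -1.4579]
Step 4: x=[4.9415 10.0585] v=[1.1053 -1.1053]
Step 5: x=[5.0213 9.9787] v=[0.3989 -0.3989]
Step 6: x=[4.9343 10.0657] v=[-0.4352 0.4352]
Step 7: x=[4.7083 10.2917] v=[-1.1301 1.1301]
Step 8: x=[4.4156 10.5844] v=[-1.4634 1.4634]
Max displacement = 2.0213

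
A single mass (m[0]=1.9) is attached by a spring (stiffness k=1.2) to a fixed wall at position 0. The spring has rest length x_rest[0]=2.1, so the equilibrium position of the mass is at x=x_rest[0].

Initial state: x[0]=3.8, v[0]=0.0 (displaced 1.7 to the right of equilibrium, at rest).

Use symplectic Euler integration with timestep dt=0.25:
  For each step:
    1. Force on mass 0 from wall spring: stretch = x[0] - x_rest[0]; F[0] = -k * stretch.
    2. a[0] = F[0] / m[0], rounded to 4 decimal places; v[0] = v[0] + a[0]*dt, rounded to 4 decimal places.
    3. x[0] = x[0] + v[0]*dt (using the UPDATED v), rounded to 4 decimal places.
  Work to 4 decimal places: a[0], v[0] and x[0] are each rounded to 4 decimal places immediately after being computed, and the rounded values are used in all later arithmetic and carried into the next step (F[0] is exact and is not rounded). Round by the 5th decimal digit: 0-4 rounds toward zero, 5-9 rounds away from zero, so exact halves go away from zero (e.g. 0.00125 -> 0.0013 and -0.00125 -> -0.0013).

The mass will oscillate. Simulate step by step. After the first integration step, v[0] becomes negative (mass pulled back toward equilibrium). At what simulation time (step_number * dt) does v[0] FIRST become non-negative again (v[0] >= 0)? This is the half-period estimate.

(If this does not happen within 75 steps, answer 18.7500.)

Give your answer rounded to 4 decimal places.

Step 0: x=[3.8000] v=[0.0000]
Step 1: x=[3.7329] v=[-0.2684]
Step 2: x=[3.6014] v=[-0.5262]
Step 3: x=[3.4106] v=[-0.7633]
Step 4: x=[3.1681] v=[-0.9702]
Step 5: x=[2.8834] v=[-1.1389]
Step 6: x=[2.5678] v=[-1.2626]
Step 7: x=[2.2337] v=[-1.3365]
Step 8: x=[1.8943] v=[-1.3576]
Step 9: x=[1.5630] v=[-1.3251]
Step 10: x=[1.2529] v=[-1.2403]
Step 11: x=[0.9763] v=[-1.1066]
Step 12: x=[0.7440] v=[-0.9292]
Step 13: x=[0.5652] v=[-0.7151]
Step 14: x=[0.4470] v=[-0.4728]
Step 15: x=[0.3941] v=[-0.2118]
Step 16: x=[0.4085] v=[0.0576]
First v>=0 after going negative at step 16, time=4.0000

Answer: 4.0000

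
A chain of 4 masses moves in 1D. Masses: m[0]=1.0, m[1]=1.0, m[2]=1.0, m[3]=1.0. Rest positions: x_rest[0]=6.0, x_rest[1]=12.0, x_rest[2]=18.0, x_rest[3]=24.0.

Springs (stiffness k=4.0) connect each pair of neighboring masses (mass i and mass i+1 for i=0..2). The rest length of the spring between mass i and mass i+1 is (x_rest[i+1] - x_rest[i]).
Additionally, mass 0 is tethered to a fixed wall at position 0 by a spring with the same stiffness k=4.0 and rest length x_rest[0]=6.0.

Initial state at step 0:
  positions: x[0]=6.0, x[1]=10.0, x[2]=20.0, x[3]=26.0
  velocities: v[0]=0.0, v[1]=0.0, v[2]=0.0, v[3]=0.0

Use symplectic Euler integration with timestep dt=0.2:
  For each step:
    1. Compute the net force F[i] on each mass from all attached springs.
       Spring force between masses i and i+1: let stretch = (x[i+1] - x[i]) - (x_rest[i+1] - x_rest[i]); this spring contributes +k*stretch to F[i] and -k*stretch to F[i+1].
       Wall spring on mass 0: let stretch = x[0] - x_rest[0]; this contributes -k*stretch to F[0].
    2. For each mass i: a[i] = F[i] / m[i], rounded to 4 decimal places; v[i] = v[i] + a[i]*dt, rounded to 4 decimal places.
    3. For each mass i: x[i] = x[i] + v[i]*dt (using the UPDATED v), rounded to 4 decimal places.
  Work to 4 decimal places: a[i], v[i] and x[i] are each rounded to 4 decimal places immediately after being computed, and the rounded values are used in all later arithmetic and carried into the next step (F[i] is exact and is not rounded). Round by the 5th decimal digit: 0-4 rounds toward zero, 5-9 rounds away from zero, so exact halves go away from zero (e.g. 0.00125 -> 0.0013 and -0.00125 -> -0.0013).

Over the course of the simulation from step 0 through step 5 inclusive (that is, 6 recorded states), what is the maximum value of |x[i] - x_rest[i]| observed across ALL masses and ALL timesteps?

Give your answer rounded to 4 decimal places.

Step 0: x=[6.0000 10.0000 20.0000 26.0000] v=[0.0000 0.0000 0.0000 0.0000]
Step 1: x=[5.6800 10.9600 19.3600 26.0000] v=[-1.6000 4.8000 -3.2000 0.0000]
Step 2: x=[5.2960 12.4192 18.4384 25.8976] v=[-1.9200 7.2960 -4.6080 -0.5120]
Step 3: x=[5.2044 13.7018 17.7472 25.5617] v=[-0.4582 6.4128 -3.4560 -1.6794]
Step 4: x=[5.6396 14.2720 17.6591 24.9355] v=[2.1762 2.8512 -0.4407 -3.1310]
Step 5: x=[6.5537 14.0030 18.1932 24.1051] v=[4.5704 -1.3450 2.6707 -4.1521]
Max displacement = 2.2720

Answer: 2.2720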